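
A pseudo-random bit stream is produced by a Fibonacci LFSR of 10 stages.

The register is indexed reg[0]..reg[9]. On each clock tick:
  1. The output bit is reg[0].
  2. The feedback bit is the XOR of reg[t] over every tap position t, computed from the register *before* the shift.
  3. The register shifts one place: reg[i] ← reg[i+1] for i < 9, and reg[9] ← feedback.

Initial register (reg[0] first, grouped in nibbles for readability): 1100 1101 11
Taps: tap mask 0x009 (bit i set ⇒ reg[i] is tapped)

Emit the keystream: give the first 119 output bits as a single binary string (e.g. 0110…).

11001101111010001010101101111100001001110100011101011111011010010000100001010010101100011100111111101100001000110100111

step | reg (before) | out | fb
   0 | 1100110111 | 1 | 1
   1 | 1001101111 | 1 | 0
   2 | 0011011110 | 0 | 1
   3 | 0110111101 | 0 | 0
   4 | 1101111010 | 1 | 0
   5 | 1011110100 | 1 | 0
   6 | 0111101000 | 0 | 1
   7 | 1111010001 | 1 | 0
   8 | 1110100010 | 1 | 1
   9 | 1101000101 | 1 | 0
  10 | 1010001010 | 1 | 1
  11 | 0100010101 | 0 | 0
  12 | 1000101010 | 1 | 1
  13 | 0001010101 | 0 | 1
  14 | 0010101011 | 0 | 0
  15 | 0101010110 | 0 | 1
  16 | 1010101101 | 1 | 1
  17 | 0101011011 | 0 | 1
  18 | 1010110111 | 1 | 1
  19 | 0101101111 | 0 | 1
  20 | 1011011111 | 1 | 0
  21 | 0110111110 | 0 | 0
  22 | 1101111100 | 1 | 0
  23 | 1011111000 | 1 | 0
  24 | 0111110000 | 0 | 1
  25 | 1111100001 | 1 | 0
  26 | 1111000010 | 1 | 0
  27 | 1110000100 | 1 | 1
  28 | 1100001001 | 1 | 1
  29 | 1000010011 | 1 | 1
  30 | 0000100111 | 0 | 0
  31 | 0001001110 | 0 | 1
  32 | 0010011101 | 0 | 0
  33 | 0100111010 | 0 | 0
  34 | 1001110100 | 1 | 0
  35 | 0011101000 | 0 | 1
  36 | 0111010001 | 0 | 1
  37 | 1110100011 | 1 | 1
  38 | 1101000111 | 1 | 0
  39 | 1010001110 | 1 | 1
  40 | 0100011101 | 0 | 0
  41 | 1000111010 | 1 | 1
  42 | 0001110101 | 0 | 1
  43 | 0011101011 | 0 | 1
  44 | 0111010111 | 0 | 1
  45 | 1110101111 | 1 | 1
  46 | 1101011111 | 1 | 0
  47 | 1010111110 | 1 | 1
  48 | 0101111101 | 0 | 1
  49 | 1011111011 | 1 | 0
  50 | 0111110110 | 0 | 1
  51 | 1111101101 | 1 | 0
  52 | 1111011010 | 1 | 0
  53 | 1110110100 | 1 | 1
  54 | 1101101001 | 1 | 0
  55 | 1011010010 | 1 | 0
  56 | 0110100100 | 0 | 0
  57 | 1101001000 | 1 | 0
  58 | 1010010000 | 1 | 1
  59 | 0100100001 | 0 | 0
  60 | 1001000010 | 1 | 0
  61 | 0010000100 | 0 | 0
  62 | 0100001000 | 0 | 0
  63 | 1000010000 | 1 | 1
  64 | 0000100001 | 0 | 0
  65 | 0001000010 | 0 | 1
  66 | 0010000101 | 0 | 0
  67 | 0100001010 | 0 | 0
  68 | 1000010100 | 1 | 1
  69 | 0000101001 | 0 | 0
  70 | 0001010010 | 0 | 1
  71 | 0010100101 | 0 | 0
  72 | 0101001010 | 0 | 1
  73 | 1010010101 | 1 | 1
  74 | 0100101011 | 0 | 0
  75 | 1001010110 | 1 | 0
  76 | 0010101100 | 0 | 0
  77 | 0101011000 | 0 | 1
  78 | 1010110001 | 1 | 1
  79 | 0101100011 | 0 | 1
  80 | 1011000111 | 1 | 0
  81 | 0110001110 | 0 | 0
  82 | 1100011100 | 1 | 1
  83 | 1000111001 | 1 | 1
  84 | 0001110011 | 0 | 1
  85 | 0011100111 | 0 | 1
  86 | 0111001111 | 0 | 1
  87 | 1110011111 | 1 | 1
  88 | 1100111111 | 1 | 1
  89 | 1001111111 | 1 | 0
  90 | 0011111110 | 0 | 1
  91 | 0111111101 | 0 | 1
  92 | 1111111011 | 1 | 0
  93 | 1111110110 | 1 | 0
  94 | 1111101100 | 1 | 0
  95 | 1111011000 | 1 | 0
  96 | 1110110000 | 1 | 1
  97 | 1101100001 | 1 | 0
  98 | 1011000010 | 1 | 0
  99 | 0110000100 | 0 | 0
 100 | 1100001000 | 1 | 1
 101 | 1000010001 | 1 | 1
 102 | 0000100011 | 0 | 0
 103 | 0001000110 | 0 | 1
 104 | 0010001101 | 0 | 0
 105 | 0100011010 | 0 | 0
 106 | 1000110100 | 1 | 1
 107 | 0001101001 | 0 | 1
 108 | 0011010011 | 0 | 1
 109 | 0110100111 | 0 | 0
 110 | 1101001110 | 1 | 0
 111 | 1010011100 | 1 | 1
 112 | 0100111001 | 0 | 0
 113 | 1001110010 | 1 | 0
 114 | 0011100100 | 0 | 1
 115 | 0111001001 | 0 | 1
 116 | 1110010011 | 1 | 1
 117 | 1100100111 | 1 | 1
 118 | 1001001111 | 1 | 0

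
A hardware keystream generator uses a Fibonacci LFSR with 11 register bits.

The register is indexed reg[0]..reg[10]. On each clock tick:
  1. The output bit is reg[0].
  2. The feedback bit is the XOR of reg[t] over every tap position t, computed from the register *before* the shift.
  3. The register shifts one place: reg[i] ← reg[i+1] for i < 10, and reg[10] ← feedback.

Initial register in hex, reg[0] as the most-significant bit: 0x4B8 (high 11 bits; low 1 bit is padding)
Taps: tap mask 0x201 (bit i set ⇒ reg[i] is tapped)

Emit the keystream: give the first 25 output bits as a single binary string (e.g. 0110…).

step | reg (before) | out | fb
   0 | 01001011100 | 0 | 0
   1 | 10010111000 | 1 | 1
   2 | 00101110001 | 0 | 0
   3 | 01011100010 | 0 | 1
   4 | 10111000101 | 1 | 1
   5 | 01110001011 | 0 | 1
   6 | 11100010111 | 1 | 0
   7 | 11000101110 | 1 | 0
   8 | 10001011100 | 1 | 1
   9 | 00010111001 | 0 | 0
  10 | 00101110010 | 0 | 1
  11 | 01011100101 | 0 | 0
  12 | 10111001010 | 1 | 0
  13 | 01110010100 | 0 | 0
  14 | 11100101000 | 1 | 1
  15 | 11001010001 | 1 | 1
  16 | 10010100011 | 1 | 0
  17 | 00101000110 | 0 | 1
  18 | 01010001101 | 0 | 0
  19 | 10100011010 | 1 | 0
  20 | 01000110100 | 0 | 0
  21 | 10001101000 | 1 | 1
  22 | 00011010001 | 0 | 0
  23 | 00110100010 | 0 | 1
  24 | 01101000101 | 0 | 0

0100101110001011100101000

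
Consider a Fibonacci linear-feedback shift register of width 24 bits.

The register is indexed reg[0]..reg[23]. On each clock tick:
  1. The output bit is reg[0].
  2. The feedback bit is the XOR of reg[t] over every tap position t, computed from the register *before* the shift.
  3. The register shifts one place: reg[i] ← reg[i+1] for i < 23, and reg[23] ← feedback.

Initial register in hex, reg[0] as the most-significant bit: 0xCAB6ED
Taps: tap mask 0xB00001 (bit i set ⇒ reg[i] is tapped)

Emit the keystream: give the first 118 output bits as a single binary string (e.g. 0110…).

1100101010110110111011010010100111100111101111100000111101010000110011011011110111011011111101111101001100001100110000

tick  register→output (feedback)
  0  110010101011011011101101→1 (0)
  1  100101010110110111011010→1 (0)
  2  001010101101101110110100→0 (1)
  3  010101011011011101101001→0 (0)
  4  101010110110111011010010→1 (1)
  5  010101101101110110100101→0 (0)
  6  101011011011101101001010→1 (0)
  7  010110110111011010010100→0 (1)
  8  101101101110110100101001→1 (1)
  9  011011011101101001010011→0 (1)
 10  110110111011010010100111→1 (1)
 11  101101110110100101001111→1 (0)
 12  011011101101001010011110→0 (0)
 13  110111011010010100111100→1 (1)
 14  101110110100101001111001→1 (1)
 15  011101101001010011110011→0 (1)
 16  111011010010100111100111→1 (1)
 17  110110100101001111001111→1 (0)
 18  101101001010011110011110→1 (1)
 19  011010010100111100111101→0 (1)
 20  110100101001111001111011→1 (1)
 21  101001010011110011110111→1 (1)
 22  010010100111100111101111→0 (1)
 23  100101001111001111011111→1 (0)
 24  001010011110011110111110→0 (0)
 25  010100111100111101111100→0 (0)
 26  101001111001111011111000→1 (0)
 27  010011110011110111110000→0 (0)
 28  100111100111101111100000→1 (1)
 29  001111001111011111000001→0 (1)
 30  011110011110111110000011→0 (1)
 31  111100111101111100000111→1 (1)
 32  111001111011111000001111→1 (0)
 33  110011110111110000011110→1 (1)
 34  100111101111100000111101→1 (0)
 35  001111011111000001111010→0 (1)
 36  011110111110000011110101→0 (0)
 37  111101111100000111101010→1 (0)
 38  111011111000001111010100→1 (0)
 39  110111110000011110101000→1 (0)
 40  101111100000111101010000→1 (1)
 41  011111000001111010100001→0 (1)
 42  111110000011110101000011→1 (0)
 43  111100000111101010000110→1 (0)
 44  111000001111010100001100→1 (1)
 45  110000011110101000011001→1 (1)
 46  100000111101010000110011→1 (0)
 47  000001111010100001100110→0 (1)
 48  000011110101000011001101→0 (1)
 49  000111101010000110011011→0 (0)
 50  001111010100001100110110→0 (1)
 51  011110101000011001101101→0 (1)
 52  111101010000110011011011→1 (1)
 53  111010100001100110110111→1 (1)
 54  110101000011001101101111→1 (0)
 55  101010000110011011011110→1 (1)
 56  010100001100110110111101→0 (1)
 57  101000011001101101111011→1 (1)
 58  010000110011011011110111→0 (0)
 59  100001100110110111101110→1 (1)
 60  000011001101101111011101→0 (1)
 61  000110011011011110111011→0 (0)
 62  001100110110111101110110→0 (1)
 63  011001101101111011101101→0 (1)
 64  110011011011110111011011→1 (1)
 65  100110110111101110110111→1 (1)
 66  001101101111011101101111→0 (1)
 67  011011011110111011011111→0 (1)
 68  110110111101110110111111→1 (0)
 69  101101111011101101111110→1 (1)
 70  011011110111011011111101→0 (1)
 71  110111101110110111111011→1 (1)
 72  101111011101101111110111→1 (1)
 73  011110111011011111101111→0 (1)
 74  111101110110111111011111→1 (0)
 75  111011101101111110111110→1 (1)
 76  110111011011111101111101→1 (0)
 77  101110110111111011111010→1 (0)
 78  011101101111110111110100→0 (1)
 79  111011011111101111101001→1 (1)
 80  110110111111011111010011→1 (0)
 81  101101111110111110100110→1 (0)
 82  011011111101111101001100→0 (0)
 83  110111111011111010011000→1 (0)
 84  101111110111110100110000→1 (1)
 85  011111101111101001100001→0 (1)
 86  111111011111010011000011→1 (0)
 87  111110111110100110000110→1 (0)
 88  111101111101001100001100→1 (1)
 89  111011111010011000011001→1 (1)
 90  110111110100110000110011→1 (0)
 91  101111101001100001100110→1 (0)
 92  011111010011000011001100→0 (0)
 93  111110100110000110011000→1 (0)
 94  111101001100001100110000→1 (1)
 95  111010011000011001100001→1 (0)
 96  110100110000110011000010→1 (1)
 97  101001100001100110000101→1 (1)
 98  010011000011001100001011→0 (0)
 99  100110000110011000010110→1 (0)
100  001100001100110000101100→0 (0)
101  011000011001100001011000→0 (1)
102  110000110011000010110001→1 (0)
103  100001100110000101100010→1 (1)
104  000011001100001011000101→0 (0)
105  000110011000010110001010→0 (1)
106  001100110000101100010101→0 (0)
107  011001100001011000101010→0 (1)
108  110011000010110001010101→1 (1)
109  100110000101100010101011→1 (1)
110  001100001011000101010111→0 (0)
111  011000010110001010101110→0 (0)
112  110000101100010101011100→1 (1)
113  100001011000101010111001→1 (1)
114  000010110001010101110011→0 (1)
115  000101100010101011100111→0 (0)
116  001011000101010111001110→0 (0)
117  010110001010101110011100→0 (0)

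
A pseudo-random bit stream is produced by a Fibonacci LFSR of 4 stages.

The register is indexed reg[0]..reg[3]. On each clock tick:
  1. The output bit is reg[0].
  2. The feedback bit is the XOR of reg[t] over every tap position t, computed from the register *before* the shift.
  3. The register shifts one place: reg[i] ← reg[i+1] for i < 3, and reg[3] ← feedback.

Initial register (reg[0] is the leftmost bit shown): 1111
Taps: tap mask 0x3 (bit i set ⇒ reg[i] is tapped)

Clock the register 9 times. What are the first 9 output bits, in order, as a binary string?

k : reg_k → out_k, fb_k
0: 1111 → 1, fb=0
1: 1110 → 1, fb=0
2: 1100 → 1, fb=0
3: 1000 → 1, fb=1
4: 0001 → 0, fb=0
5: 0010 → 0, fb=0
6: 0100 → 0, fb=1
7: 1001 → 1, fb=1
8: 0011 → 0, fb=0

111100010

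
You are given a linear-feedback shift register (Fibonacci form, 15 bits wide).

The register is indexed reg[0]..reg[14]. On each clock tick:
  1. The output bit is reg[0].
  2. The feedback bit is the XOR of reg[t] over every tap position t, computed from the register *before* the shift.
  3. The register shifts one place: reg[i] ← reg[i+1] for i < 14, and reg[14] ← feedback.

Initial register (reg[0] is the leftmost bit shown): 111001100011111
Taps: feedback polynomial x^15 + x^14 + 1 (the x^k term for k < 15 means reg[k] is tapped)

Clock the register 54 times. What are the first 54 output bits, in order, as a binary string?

tick  register→output (feedback)
  0  111001100011111→1 (0)
  1  110011000111110→1 (1)
  2  100110001111101→1 (0)
  3  001100011111010→0 (0)
  4  011000111110100→0 (0)
  5  110001111101000→1 (1)
  6  100011111010001→1 (0)
  7  000111110100010→0 (0)
  8  001111101000100→0 (0)
  9  011111010001000→0 (0)
 10  111110100010000→1 (1)
 11  111101000100001→1 (0)
 12  111010001000010→1 (1)
 13  110100010000101→1 (0)
 14  101000100001010→1 (1)
 15  010001000010101→0 (1)
 16  100010000101011→1 (0)
 17  000100001010110→0 (0)
 18  001000010101100→0 (0)
 19  010000101011000→0 (0)
 20  100001010110000→1 (1)
 21  000010101100001→0 (1)
 22  000101011000011→0 (1)
 23  001010110000111→0 (1)
 24  010101100001111→0 (1)
 25  101011000011111→1 (0)
 26  010110000111110→0 (0)
 27  101100001111100→1 (1)
 28  011000011111001→0 (1)
 29  110000111110011→1 (0)
 30  100001111100110→1 (1)
 31  000011111001101→0 (1)
 32  000111110011011→0 (1)
 33  001111100110111→0 (1)
 34  011111001101111→0 (1)
 35  111110011011111→1 (0)
 36  111100110111110→1 (1)
 37  111001101111101→1 (0)
 38  110011011111010→1 (1)
 39  100110111110101→1 (0)
 40  001101111101010→0 (0)
 41  011011111010100→0 (0)
 42  110111110101000→1 (1)
 43  101111101010001→1 (0)
 44  011111010100010→0 (0)
 45  111110101000100→1 (1)
 46  111101010001001→1 (0)
 47  111010100010010→1 (1)
 48  110101000100101→1 (0)
 49  101010001001010→1 (1)
 50  010100010010101→0 (1)
 51  101000100101011→1 (0)
 52  010001001010110→0 (0)
 53  100010010101100→1 (1)

111001100011111010001000010101100001111100110111110101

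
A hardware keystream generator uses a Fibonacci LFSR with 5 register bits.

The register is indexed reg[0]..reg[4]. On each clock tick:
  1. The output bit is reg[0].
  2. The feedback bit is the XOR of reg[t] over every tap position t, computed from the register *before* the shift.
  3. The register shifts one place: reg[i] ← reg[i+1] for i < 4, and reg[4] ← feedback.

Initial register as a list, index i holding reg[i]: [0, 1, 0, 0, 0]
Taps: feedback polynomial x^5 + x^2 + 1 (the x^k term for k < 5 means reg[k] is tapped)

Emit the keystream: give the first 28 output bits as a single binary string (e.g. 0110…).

k : reg_k → out_k, fb_k
0: 01000 → 0, fb=0
1: 10000 → 1, fb=1
2: 00001 → 0, fb=0
3: 00010 → 0, fb=0
4: 00100 → 0, fb=1
5: 01001 → 0, fb=0
6: 10010 → 1, fb=1
7: 00101 → 0, fb=1
8: 01011 → 0, fb=0
9: 10110 → 1, fb=0
10: 01100 → 0, fb=1
11: 11001 → 1, fb=1
12: 10011 → 1, fb=1
13: 00111 → 0, fb=1
14: 01111 → 0, fb=1
15: 11111 → 1, fb=0
16: 11110 → 1, fb=0
17: 11100 → 1, fb=0
18: 11000 → 1, fb=1
19: 10001 → 1, fb=1
20: 00011 → 0, fb=0
21: 00110 → 0, fb=1
22: 01101 → 0, fb=1
23: 11011 → 1, fb=1
24: 10111 → 1, fb=0
25: 01110 → 0, fb=1
26: 11101 → 1, fb=0
27: 11010 → 1, fb=1

0100001001011001111100011011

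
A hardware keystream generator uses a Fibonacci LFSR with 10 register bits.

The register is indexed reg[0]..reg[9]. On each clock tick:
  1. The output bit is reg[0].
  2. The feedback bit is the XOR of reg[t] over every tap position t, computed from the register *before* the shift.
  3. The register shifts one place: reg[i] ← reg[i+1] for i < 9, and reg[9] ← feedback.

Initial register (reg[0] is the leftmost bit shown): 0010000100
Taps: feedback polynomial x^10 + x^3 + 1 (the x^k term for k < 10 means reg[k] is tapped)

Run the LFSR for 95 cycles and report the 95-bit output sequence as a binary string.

00100001000010100101011000111001111111011000010001101001110010011110000110111011000110001111011

k : reg_k → out_k, fb_k
0: 0010000100 → 0, fb=0
1: 0100001000 → 0, fb=0
2: 1000010000 → 1, fb=1
3: 0000100001 → 0, fb=0
4: 0001000010 → 0, fb=1
5: 0010000101 → 0, fb=0
6: 0100001010 → 0, fb=0
7: 1000010100 → 1, fb=1
8: 0000101001 → 0, fb=0
9: 0001010010 → 0, fb=1
10: 0010100101 → 0, fb=0
11: 0101001010 → 0, fb=1
12: 1010010101 → 1, fb=1
13: 0100101011 → 0, fb=0
14: 1001010110 → 1, fb=0
15: 0010101100 → 0, fb=0
16: 0101011000 → 0, fb=1
17: 1010110001 → 1, fb=1
18: 0101100011 → 0, fb=1
19: 1011000111 → 1, fb=0
20: 0110001110 → 0, fb=0
21: 1100011100 → 1, fb=1
22: 1000111001 → 1, fb=1
23: 0001110011 → 0, fb=1
24: 0011100111 → 0, fb=1
25: 0111001111 → 0, fb=1
26: 1110011111 → 1, fb=1
27: 1100111111 → 1, fb=1
28: 1001111111 → 1, fb=0
29: 0011111110 → 0, fb=1
30: 0111111101 → 0, fb=1
31: 1111111011 → 1, fb=0
32: 1111110110 → 1, fb=0
33: 1111101100 → 1, fb=0
34: 1111011000 → 1, fb=0
35: 1110110000 → 1, fb=1
36: 1101100001 → 1, fb=0
37: 1011000010 → 1, fb=0
38: 0110000100 → 0, fb=0
39: 1100001000 → 1, fb=1
40: 1000010001 → 1, fb=1
41: 0000100011 → 0, fb=0
42: 0001000110 → 0, fb=1
43: 0010001101 → 0, fb=0
44: 0100011010 → 0, fb=0
45: 1000110100 → 1, fb=1
46: 0001101001 → 0, fb=1
47: 0011010011 → 0, fb=1
48: 0110100111 → 0, fb=0
49: 1101001110 → 1, fb=0
50: 1010011100 → 1, fb=1
51: 0100111001 → 0, fb=0
52: 1001110010 → 1, fb=0
53: 0011100100 → 0, fb=1
54: 0111001001 → 0, fb=1
55: 1110010011 → 1, fb=1
56: 1100100111 → 1, fb=1
57: 1001001111 → 1, fb=0
58: 0010011110 → 0, fb=0
59: 0100111100 → 0, fb=0
60: 1001111000 → 1, fb=0
61: 0011110000 → 0, fb=1
62: 0111100001 → 0, fb=1
63: 1111000011 → 1, fb=0
64: 1110000110 → 1, fb=1
65: 1100001101 → 1, fb=1
66: 1000011011 → 1, fb=1
67: 0000110111 → 0, fb=0
68: 0001101110 → 0, fb=1
69: 0011011101 → 0, fb=1
70: 0110111011 → 0, fb=0
71: 1101110110 → 1, fb=0
72: 1011101100 → 1, fb=0
73: 0111011000 → 0, fb=1
74: 1110110001 → 1, fb=1
75: 1101100011 → 1, fb=0
76: 1011000110 → 1, fb=0
77: 0110001100 → 0, fb=0
78: 1100011000 → 1, fb=1
79: 1000110001 → 1, fb=1
80: 0001100011 → 0, fb=1
81: 0011000111 → 0, fb=1
82: 0110001111 → 0, fb=0
83: 1100011110 → 1, fb=1
84: 1000111101 → 1, fb=1
85: 0001111011 → 0, fb=1
86: 0011110111 → 0, fb=1
87: 0111101111 → 0, fb=1
88: 1111011111 → 1, fb=0
89: 1110111110 → 1, fb=1
90: 1101111101 → 1, fb=0
91: 1011111010 → 1, fb=0
92: 0111110100 → 0, fb=1
93: 1111101001 → 1, fb=0
94: 1111010010 → 1, fb=0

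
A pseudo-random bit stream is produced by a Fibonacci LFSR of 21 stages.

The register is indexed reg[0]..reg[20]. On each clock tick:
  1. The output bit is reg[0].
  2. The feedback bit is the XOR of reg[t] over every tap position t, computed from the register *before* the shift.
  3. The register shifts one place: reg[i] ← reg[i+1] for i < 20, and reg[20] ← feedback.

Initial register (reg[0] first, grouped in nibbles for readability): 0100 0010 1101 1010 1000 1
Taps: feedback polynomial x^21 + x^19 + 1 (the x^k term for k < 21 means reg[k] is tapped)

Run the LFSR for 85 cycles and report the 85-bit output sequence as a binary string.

step | reg (before) | out | fb
   0 | 010000101101101010001 | 0 | 0
   1 | 100001011011010100010 | 1 | 0
   2 | 000010110110101000100 | 0 | 0
   3 | 000101101101010001000 | 0 | 0
   4 | 001011011010100010000 | 0 | 0
   5 | 010110110101000100000 | 0 | 0
   6 | 101101101010001000000 | 1 | 1
   7 | 011011010100010000001 | 0 | 0
   8 | 110110101000100000010 | 1 | 0
   9 | 101101010001000000100 | 1 | 1
  10 | 011010100010000001001 | 0 | 0
  11 | 110101000100000010010 | 1 | 0
  12 | 101010001000000100100 | 1 | 1
  13 | 010100010000001001001 | 0 | 0
  14 | 101000100000010010010 | 1 | 0
  15 | 010001000000100100100 | 0 | 0
  16 | 100010000001001001000 | 1 | 1
  17 | 000100000010010010001 | 0 | 0
  18 | 001000000100100100010 | 0 | 1
  19 | 010000001001001000101 | 0 | 0
  20 | 100000010010010001010 | 1 | 0
  21 | 000000100100100010100 | 0 | 0
  22 | 000001001001000101000 | 0 | 0
  23 | 000010010010001010000 | 0 | 0
  24 | 000100100100010100000 | 0 | 0
  25 | 001001001000101000000 | 0 | 0
  26 | 010010010001010000000 | 0 | 0
  27 | 100100100010100000000 | 1 | 1
  28 | 001001000101000000001 | 0 | 0
  29 | 010010001010000000010 | 0 | 1
  30 | 100100010100000000101 | 1 | 1
  31 | 001000101000000001011 | 0 | 1
  32 | 010001010000000010111 | 0 | 1
  33 | 100010100000000101111 | 1 | 0
  34 | 000101000000001011110 | 0 | 1
  35 | 001010000000010111101 | 0 | 0
  36 | 010100000000101111010 | 0 | 1
  37 | 101000000001011110101 | 1 | 1
  38 | 010000000010111101011 | 0 | 1
  39 | 100000000101111010111 | 1 | 0
  40 | 000000001011110101110 | 0 | 1
  41 | 000000010111101011101 | 0 | 0
  42 | 000000101111010111010 | 0 | 1
  43 | 000001011110101110101 | 0 | 0
  44 | 000010111101011101010 | 0 | 1
  45 | 000101111010111010101 | 0 | 0
  46 | 001011110101110101010 | 0 | 1
  47 | 010111101011101010101 | 0 | 0
  48 | 101111010111010101010 | 1 | 0
  49 | 011110101110101010100 | 0 | 0
  50 | 111101011101010101000 | 1 | 1
  51 | 111010111010101010001 | 1 | 1
  52 | 110101110101010100011 | 1 | 0
  53 | 101011101010101000110 | 1 | 0
  54 | 010111010101010001100 | 0 | 0
  55 | 101110101010100011000 | 1 | 1
  56 | 011101010101000110001 | 0 | 0
  57 | 111010101010001100010 | 1 | 0
  58 | 110101010100011000100 | 1 | 1
  59 | 101010101000110001001 | 1 | 1
  60 | 010101010001100010011 | 0 | 1
  61 | 101010100011000100111 | 1 | 0
  62 | 010101000110001001110 | 0 | 1
  63 | 101010001100010011101 | 1 | 1
  64 | 010100011000100111011 | 0 | 1
  65 | 101000110001001110111 | 1 | 0
  66 | 010001100010011101110 | 0 | 1
  67 | 100011000100111011101 | 1 | 1
  68 | 000110001001110111011 | 0 | 1
  69 | 001100010011101110111 | 0 | 1
  70 | 011000100111011101111 | 0 | 1
  71 | 110001001110111011111 | 1 | 0
  72 | 100010011101110111110 | 1 | 0
  73 | 000100111011101111100 | 0 | 0
  74 | 001001110111011111000 | 0 | 0
  75 | 010011101110111110000 | 0 | 0
  76 | 100111011101111100000 | 1 | 1
  77 | 001110111011111000001 | 0 | 0
  78 | 011101110111110000010 | 0 | 1
  79 | 111011101111100000101 | 1 | 1
  80 | 110111011111000001011 | 1 | 0
  81 | 101110111110000010110 | 1 | 0
  82 | 011101111100000101100 | 0 | 0
  83 | 111011111000001011000 | 1 | 1
  84 | 110111110000010110001 | 1 | 1

0100001011011010100010000001001001000101000000001011110101110101010100011000100111011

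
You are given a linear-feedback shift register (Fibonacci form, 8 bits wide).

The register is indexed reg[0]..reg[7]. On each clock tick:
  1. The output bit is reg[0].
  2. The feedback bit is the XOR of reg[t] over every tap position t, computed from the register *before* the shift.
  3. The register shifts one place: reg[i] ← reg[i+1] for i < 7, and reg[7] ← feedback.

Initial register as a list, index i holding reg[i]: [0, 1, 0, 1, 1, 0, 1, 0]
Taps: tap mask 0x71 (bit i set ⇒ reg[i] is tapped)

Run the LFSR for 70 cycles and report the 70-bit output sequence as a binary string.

tick  register→output (feedback)
  0  01011010→0 (0)
  1  10110100→1 (0)
  2  01101000→0 (1)
  3  11010001→1 (1)
  4  10100011→1 (0)
  5  01000110→0 (0)
  6  10001100→1 (1)
  7  00011001→0 (1)
  8  00110011→0 (1)
  9  01100111→0 (0)
 10  11001110→1 (0)
 11  10011100→1 (1)
 12  00111001→0 (1)
 13  01110011→0 (1)
 14  11100111→1 (1)
 15  11001111→1 (0)
 16  10011110→1 (0)
 17  00111100→0 (0)
 18  01111000→0 (1)
 19  11110001→1 (1)
 20  11100011→1 (0)
 21  11000110→1 (1)
 22  10001101→1 (1)
 23  00011011→0 (0)
 24  00110110→0 (0)
 25  01101100→0 (0)
 26  11011000→1 (0)
 27  10110000→1 (1)
 28  01100001→0 (0)
 29  11000010→1 (0)
 30  10000100→1 (0)
 31  00001000→0 (1)
 32  00010001→0 (0)
 33  00100010→0 (1)
 34  01000101→0 (1)
 35  10001011→1 (1)
 36  00010111→0 (0)
 37  00101110→0 (1)
 38  01011101→0 (0)
 39  10111010→1 (1)
 40  01110101→0 (1)
 41  11101011→1 (1)
 42  11010111→1 (1)
 43  10101111→1 (0)
 44  01011110→0 (1)
 45  10111101→1 (1)
 46  01111011→0 (0)
 47  11110110→1 (1)
 48  11101101→1 (1)
 49  11011011→1 (1)
 50  10110111→1 (1)
 51  01101111→0 (1)
 52  11011111→1 (0)
 53  10111110→1 (0)
 54  01111100→0 (0)
 55  11111000→1 (0)
 56  11110000→1 (1)
 57  11100001→1 (1)
 58  11000011→1 (0)
 59  10000110→1 (1)
 60  00001101→0 (0)
 61  00011010→0 (0)
 62  00110100→0 (1)
 63  01101001→0 (1)
 64  11010011→1 (0)
 65  10100110→1 (1)
 66  01001101→0 (0)
 67  10011010→1 (1)
 68  00110101→0 (1)
 69  01101011→0 (0)

0101101000110011100111100011011000010001011101011110110111110000110100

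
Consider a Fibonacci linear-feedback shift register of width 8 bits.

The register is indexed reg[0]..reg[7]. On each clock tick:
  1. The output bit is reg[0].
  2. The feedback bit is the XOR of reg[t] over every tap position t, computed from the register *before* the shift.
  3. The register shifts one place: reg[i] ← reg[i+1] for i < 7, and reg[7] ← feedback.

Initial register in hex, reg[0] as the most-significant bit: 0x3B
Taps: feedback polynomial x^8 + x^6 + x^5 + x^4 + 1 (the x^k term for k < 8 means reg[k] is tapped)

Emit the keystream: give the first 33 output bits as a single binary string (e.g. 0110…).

001110110010010011000000111010010

step | reg (before) | out | fb
   0 | 00111011 | 0 | 0
   1 | 01110110 | 0 | 0
   2 | 11101100 | 1 | 1
   3 | 11011001 | 1 | 0
   4 | 10110010 | 1 | 0
   5 | 01100100 | 0 | 1
   6 | 11001001 | 1 | 0
   7 | 10010010 | 1 | 0
   8 | 00100100 | 0 | 1
   9 | 01001001 | 0 | 1
  10 | 10010011 | 1 | 0
  11 | 00100110 | 0 | 0
  12 | 01001100 | 0 | 0
  13 | 10011000 | 1 | 0
  14 | 00110000 | 0 | 0
  15 | 01100000 | 0 | 0
  16 | 11000000 | 1 | 1
  17 | 10000001 | 1 | 1
  18 | 00000011 | 0 | 1
  19 | 00000111 | 0 | 0
  20 | 00001110 | 0 | 1
  21 | 00011101 | 0 | 0
  22 | 00111010 | 0 | 0
  23 | 01110100 | 0 | 1
  24 | 11101001 | 1 | 0
  25 | 11010010 | 1 | 0
  26 | 10100100 | 1 | 0
  27 | 01001000 | 0 | 1
  28 | 10010001 | 1 | 1
  29 | 00100011 | 0 | 1
  30 | 01000111 | 0 | 0
  31 | 10001110 | 1 | 0
  32 | 00011100 | 0 | 0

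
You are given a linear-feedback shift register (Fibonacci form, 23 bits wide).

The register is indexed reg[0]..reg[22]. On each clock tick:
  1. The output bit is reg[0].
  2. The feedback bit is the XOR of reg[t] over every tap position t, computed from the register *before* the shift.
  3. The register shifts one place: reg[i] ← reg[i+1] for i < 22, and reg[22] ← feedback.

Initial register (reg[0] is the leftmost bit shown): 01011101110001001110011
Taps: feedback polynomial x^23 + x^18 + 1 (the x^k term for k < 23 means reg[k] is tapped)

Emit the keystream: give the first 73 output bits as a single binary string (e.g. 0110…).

step | reg (before) | out | fb
   0 | 01011101110001001110011 | 0 | 1
   1 | 10111011100010011100111 | 1 | 1
   2 | 01110111000100111001111 | 0 | 0
   3 | 11101110001001110011110 | 1 | 0
   4 | 11011100010011100111100 | 1 | 0
   5 | 10111000100111001111000 | 1 | 0
   6 | 01110001001110011110000 | 0 | 1
   7 | 11100010011100111100001 | 1 | 1
   8 | 11000100111001111000011 | 1 | 1
   9 | 10001001110011110000111 | 1 | 1
  10 | 00010011100111100001111 | 0 | 0
  11 | 00100111001111000011110 | 0 | 1
  12 | 01001110011110000111101 | 0 | 1
  13 | 10011100111100001111011 | 1 | 0
  14 | 00111001111000011110110 | 0 | 1
  15 | 01110011110000111101101 | 0 | 0
  16 | 11100111100001111011010 | 1 | 0
  17 | 11001111000011110110100 | 1 | 0
  18 | 10011110000111101101000 | 1 | 1
  19 | 00111100001111011010001 | 0 | 1
  20 | 01111000011110110100011 | 0 | 0
  21 | 11110000111101101000110 | 1 | 1
  22 | 11100001111011010001101 | 1 | 1
  23 | 11000011110110100011011 | 1 | 0
  24 | 10000111101101000110110 | 1 | 0
  25 | 00001111011010001101100 | 0 | 0
  26 | 00011110110100011011000 | 0 | 1
  27 | 00111101101000110110001 | 0 | 1
  28 | 01111011010001101100011 | 0 | 0
  29 | 11110110100011011000110 | 1 | 1
  30 | 11101101000110110001101 | 1 | 1
  31 | 11011010001101100011011 | 1 | 0
  32 | 10110100011011000110110 | 1 | 0
  33 | 01101000110110001101100 | 0 | 0
  34 | 11010001101100011011000 | 1 | 0
  35 | 10100011011000110110000 | 1 | 0
  36 | 01000110110001101100000 | 0 | 0
  37 | 10001101100011011000000 | 1 | 1
  38 | 00011011000110110000001 | 0 | 0
  39 | 00110110001101100000010 | 0 | 0
  40 | 01101100011011000000100 | 0 | 0
  41 | 11011000110110000001000 | 1 | 1
  42 | 10110001101100000010001 | 1 | 0
  43 | 01100011011000000100010 | 0 | 0
  44 | 11000110110000001000100 | 1 | 1
  45 | 10001101100000010001001 | 1 | 1
  46 | 00011011000000100010011 | 0 | 1
  47 | 00110110000001000100111 | 0 | 0
  48 | 01101100000010001001110 | 0 | 0
  49 | 11011000000100010011100 | 1 | 0
  50 | 10110000001000100111000 | 1 | 0
  51 | 01100000010001001110000 | 0 | 1
  52 | 11000000100010011100001 | 1 | 1
  53 | 10000001000100111000011 | 1 | 1
  54 | 00000010001001110000111 | 0 | 0
  55 | 00000100010011100001110 | 0 | 0
  56 | 00001000100111000011100 | 0 | 1
  57 | 00010001001110000111001 | 0 | 1
  58 | 00100010011100001110011 | 0 | 1
  59 | 01000100111000011100111 | 0 | 0
  60 | 10001001110000111001110 | 1 | 1
  61 | 00010011100001110011101 | 0 | 1
  62 | 00100111000011100111011 | 0 | 1
  63 | 01001110000111001110111 | 0 | 1
  64 | 10011100001110011101111 | 1 | 1
  65 | 00111000011100111011111 | 0 | 1
  66 | 01110000111001110111111 | 0 | 1
  67 | 11100001110011101111111 | 1 | 0
  68 | 11000011100111011111110 | 1 | 0
  69 | 10000111001110111111100 | 1 | 0
  70 | 00001110011101111111000 | 0 | 1
  71 | 00011100111011111110001 | 0 | 1
  72 | 00111001110111111100011 | 0 | 0

0101110111000100111001111000011110110100011011000110110000001000100111000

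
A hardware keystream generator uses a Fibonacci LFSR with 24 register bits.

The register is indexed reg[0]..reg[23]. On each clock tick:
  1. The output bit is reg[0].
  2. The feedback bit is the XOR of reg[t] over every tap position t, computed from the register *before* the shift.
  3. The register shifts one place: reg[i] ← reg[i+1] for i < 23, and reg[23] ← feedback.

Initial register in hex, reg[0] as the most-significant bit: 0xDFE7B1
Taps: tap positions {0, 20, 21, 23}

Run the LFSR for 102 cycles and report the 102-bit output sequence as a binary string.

110111111110011110110001010000101110011000011101110001000011110001100101110000000010110111111001101101

step | reg (before) | out | fb
   0 | 110111111110011110110001 | 1 | 0
   1 | 101111111100111101100010 | 1 | 1
   2 | 011111111001111011000101 | 0 | 0
   3 | 111111110011110110001010 | 1 | 0
   4 | 111111100111101100010100 | 1 | 0
   5 | 111111001111011000101000 | 1 | 0
   6 | 111110011110110001010000 | 1 | 1
   7 | 111100111101100010100001 | 1 | 0
   8 | 111001111011000101000010 | 1 | 1
   9 | 110011110110001010000101 | 1 | 1
  10 | 100111101100010100001011 | 1 | 1
  11 | 001111011000101000010111 | 0 | 0
  12 | 011110110001010000101110 | 0 | 0
  13 | 111101100010100001011100 | 1 | 1
  14 | 111011000101000010111001 | 1 | 1
  15 | 110110001010000101110011 | 1 | 0
  16 | 101100010100001011100110 | 1 | 0
  17 | 011000101000010111001100 | 0 | 0
  18 | 110001010000101110011000 | 1 | 0
  19 | 100010100001011100110000 | 1 | 1
  20 | 000101000010111001100001 | 0 | 1
  21 | 001010000101110011000011 | 0 | 1
  22 | 010100001011100110000111 | 0 | 0
  23 | 101000010111001100001110 | 1 | 1
  24 | 010000101110011000011101 | 0 | 1
  25 | 100001011100110000111011 | 1 | 1
  26 | 000010111001100001110111 | 0 | 0
  27 | 000101110011000011101110 | 0 | 0
  28 | 001011100110000111011100 | 0 | 0
  29 | 010111001100001110111000 | 0 | 1
  30 | 101110011000011101110001 | 1 | 0
  31 | 011100110000111011100010 | 0 | 0
  32 | 111001100001110111000100 | 1 | 0
  33 | 110011000011101110001000 | 1 | 0
  34 | 100110000111011100010000 | 1 | 1
  35 | 001100001110111000100001 | 0 | 1
  36 | 011000011101110001000011 | 0 | 1
  37 | 110000111011100010000111 | 1 | 1
  38 | 100001110111000100001111 | 1 | 0
  39 | 000011101110001000011110 | 0 | 0
  40 | 000111011100010000111100 | 0 | 0
  41 | 001110111000100001111000 | 0 | 1
  42 | 011101110001000011110001 | 0 | 1
  43 | 111011100010000111100011 | 1 | 0
  44 | 110111000100001111000110 | 1 | 0
  45 | 101110001000011110001100 | 1 | 1
  46 | 011100010000111100011001 | 0 | 0
  47 | 111000100001111000110010 | 1 | 1
  48 | 110001000011110001100101 | 1 | 1
  49 | 100010000111100011001011 | 1 | 1
  50 | 000100001111000110010111 | 0 | 0
  51 | 001000011110001100101110 | 0 | 0
  52 | 010000111100011001011100 | 0 | 0
  53 | 100001111000110010111000 | 1 | 0
  54 | 000011110001100101110000 | 0 | 0
  55 | 000111100011001011100000 | 0 | 0
  56 | 001111000110010111000000 | 0 | 0
  57 | 011110001100101110000000 | 0 | 0
  58 | 111100011001011100000000 | 1 | 1
  59 | 111000110010111000000001 | 1 | 0
  60 | 110001100101110000000010 | 1 | 1
  61 | 100011001011100000000101 | 1 | 1
  62 | 000110010111000000001011 | 0 | 0
  63 | 001100101110000000010110 | 0 | 1
  64 | 011001011100000000101101 | 0 | 1
  65 | 110010111000000001011011 | 1 | 1
  66 | 100101110000000010110111 | 1 | 1
  67 | 001011100000000101101111 | 0 | 1
  68 | 010111000000001011011111 | 0 | 1
  69 | 101110000000010110111111 | 1 | 0
  70 | 011100000000101101111110 | 0 | 0
  71 | 111000000001011011111100 | 1 | 1
  72 | 110000000010110111111001 | 1 | 1
  73 | 100000000101101111110011 | 1 | 0
  74 | 000000001011011111100110 | 0 | 1
  75 | 000000010110111111001101 | 0 | 1
  76 | 000000101101111110011011 | 0 | 0
  77 | 000001011011111100110110 | 0 | 1
  78 | 000010110111111001101101 | 0 | 1
  79 | 000101101111110011011011 | 0 | 0
  80 | 001011011111100110110110 | 0 | 1
  81 | 010110111111001101101101 | 0 | 1
  82 | 101101111110011011011011 | 1 | 1
  83 | 011011111100110110110111 | 0 | 0
  84 | 110111111001101101101110 | 1 | 1
  85 | 101111110011011011011101 | 1 | 0
  86 | 011111100110110110111010 | 0 | 1
  87 | 111111001101101101110101 | 1 | 1
  88 | 111110011011011011101011 | 1 | 1
  89 | 111100110110110111010111 | 1 | 1
  90 | 111001101101101110101111 | 1 | 0
  91 | 110011011011011101011110 | 1 | 1
  92 | 100110110110111010111101 | 1 | 0
  93 | 001101101101110101111010 | 0 | 1
  94 | 011011011011101011110101 | 0 | 0
  95 | 110110110111010111101010 | 1 | 0
  96 | 101101101110101111010100 | 1 | 0
  97 | 011011011101011110101000 | 0 | 1
  98 | 110110111010111101010001 | 1 | 0
  99 | 101101110101111010100010 | 1 | 1
 100 | 011011101011110101000101 | 0 | 0
 101 | 110111010111101010001010 | 1 | 0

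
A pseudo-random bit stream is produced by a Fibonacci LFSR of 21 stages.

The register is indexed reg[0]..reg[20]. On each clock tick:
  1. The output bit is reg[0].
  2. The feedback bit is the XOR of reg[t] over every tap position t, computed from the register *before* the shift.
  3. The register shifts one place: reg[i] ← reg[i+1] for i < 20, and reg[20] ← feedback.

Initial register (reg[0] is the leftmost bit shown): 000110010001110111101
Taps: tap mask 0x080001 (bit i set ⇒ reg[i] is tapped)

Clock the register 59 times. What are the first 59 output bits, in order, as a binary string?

00011001000111011110101001011111001001101110100011001011110

step | reg (before) | out | fb
   0 | 000110010001110111101 | 0 | 0
   1 | 001100100011101111010 | 0 | 1
   2 | 011001000111011110101 | 0 | 0
   3 | 110010001110111101010 | 1 | 0
   4 | 100100011101111010100 | 1 | 1
   5 | 001000111011110101001 | 0 | 0
   6 | 010001110111101010010 | 0 | 1
   7 | 100011101111010100101 | 1 | 1
   8 | 000111011110101001011 | 0 | 1
   9 | 001110111101010010111 | 0 | 1
  10 | 011101111010100101111 | 0 | 1
  11 | 111011110101001011111 | 1 | 0
  12 | 110111101010010111110 | 1 | 0
  13 | 101111010100101111100 | 1 | 1
  14 | 011110101001011111001 | 0 | 0
  15 | 111101010010111110010 | 1 | 0
  16 | 111010100101111100100 | 1 | 1
  17 | 110101001011111001001 | 1 | 1
  18 | 101010010111110010011 | 1 | 0
  19 | 010100101111100100110 | 0 | 1
  20 | 101001011111001001101 | 1 | 1
  21 | 010010111110010011011 | 0 | 1
  22 | 100101111100100110111 | 1 | 0
  23 | 001011111001001101110 | 0 | 1
  24 | 010111110010011011101 | 0 | 0
  25 | 101111100100110111010 | 1 | 0
  26 | 011111001001101110100 | 0 | 0
  27 | 111110010011011101000 | 1 | 1
  28 | 111100100110111010001 | 1 | 1
  29 | 111001001101110100011 | 1 | 0
  30 | 110010011011101000110 | 1 | 0
  31 | 100100110111010001100 | 1 | 1
  32 | 001001101110100011001 | 0 | 0
  33 | 010011011101000110010 | 0 | 1
  34 | 100110111010001100101 | 1 | 1
  35 | 001101110100011001011 | 0 | 1
  36 | 011011101000110010111 | 0 | 1
  37 | 110111010001100101111 | 1 | 0
  38 | 101110100011001011110 | 1 | 0
  39 | 011101000110010111100 | 0 | 0
  40 | 111010001100101111000 | 1 | 1
  41 | 110100011001011110001 | 1 | 1
  42 | 101000110010111100011 | 1 | 0
  43 | 010001100101111000110 | 0 | 1
  44 | 100011001011110001101 | 1 | 1
  45 | 000110010111100011011 | 0 | 1
  46 | 001100101111000110111 | 0 | 1
  47 | 011001011110001101111 | 0 | 1
  48 | 110010111100011011111 | 1 | 0
  49 | 100101111000110111110 | 1 | 0
  50 | 001011110001101111100 | 0 | 0
  51 | 010111100011011111000 | 0 | 0
  52 | 101111000110111110000 | 1 | 1
  53 | 011110001101111100001 | 0 | 0
  54 | 111100011011111000010 | 1 | 0
  55 | 111000110111110000100 | 1 | 1
  56 | 110001101111100001001 | 1 | 1
  57 | 100011011111000010011 | 1 | 0
  58 | 000110111110000100110 | 0 | 1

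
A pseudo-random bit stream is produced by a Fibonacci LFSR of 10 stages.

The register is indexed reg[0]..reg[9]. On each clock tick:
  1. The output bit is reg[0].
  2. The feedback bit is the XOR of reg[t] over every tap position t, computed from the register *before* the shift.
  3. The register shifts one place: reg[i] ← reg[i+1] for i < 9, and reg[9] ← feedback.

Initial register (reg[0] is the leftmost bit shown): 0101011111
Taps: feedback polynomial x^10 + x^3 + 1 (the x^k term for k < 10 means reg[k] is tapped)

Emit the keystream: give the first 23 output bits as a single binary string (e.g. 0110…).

tick  register→output (feedback)
  0  0101011111→0 (1)
  1  1010111111→1 (1)
  2  0101111111→0 (1)
  3  1011111111→1 (0)
  4  0111111110→0 (1)
  5  1111111101→1 (0)
  6  1111111010→1 (0)
  7  1111110100→1 (0)
  8  1111101000→1 (0)
  9  1111010000→1 (0)
 10  1110100000→1 (1)
 11  1101000001→1 (0)
 12  1010000010→1 (1)
 13  0100000101→0 (0)
 14  1000001010→1 (1)
 15  0000010101→0 (0)
 16  0000101010→0 (0)
 17  0001010100→0 (1)
 18  0010101001→0 (0)
 19  0101010010→0 (1)
 20  1010100101→1 (1)
 21  0101001011→0 (1)
 22  1010010111→1 (1)

01010111111110100000101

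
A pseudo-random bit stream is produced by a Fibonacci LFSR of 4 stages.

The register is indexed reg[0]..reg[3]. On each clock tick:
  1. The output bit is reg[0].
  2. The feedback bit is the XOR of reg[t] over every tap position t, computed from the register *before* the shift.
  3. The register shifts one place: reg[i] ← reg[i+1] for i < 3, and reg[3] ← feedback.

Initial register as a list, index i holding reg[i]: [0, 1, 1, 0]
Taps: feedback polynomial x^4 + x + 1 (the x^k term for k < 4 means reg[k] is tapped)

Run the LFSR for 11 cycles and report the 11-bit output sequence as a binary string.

01101011110

k : reg_k → out_k, fb_k
0: 0110 → 0, fb=1
1: 1101 → 1, fb=0
2: 1010 → 1, fb=1
3: 0101 → 0, fb=1
4: 1011 → 1, fb=1
5: 0111 → 0, fb=1
6: 1111 → 1, fb=0
7: 1110 → 1, fb=0
8: 1100 → 1, fb=0
9: 1000 → 1, fb=1
10: 0001 → 0, fb=0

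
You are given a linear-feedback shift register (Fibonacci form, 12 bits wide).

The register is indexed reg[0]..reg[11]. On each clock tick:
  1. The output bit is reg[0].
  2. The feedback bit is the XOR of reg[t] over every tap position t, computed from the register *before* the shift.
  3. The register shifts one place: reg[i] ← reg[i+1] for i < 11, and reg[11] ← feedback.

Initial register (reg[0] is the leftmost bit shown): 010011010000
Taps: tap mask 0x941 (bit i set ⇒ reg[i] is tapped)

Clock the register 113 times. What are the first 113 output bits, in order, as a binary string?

tick  register→output (feedback)
  0  010011010000→0 (0)
  1  100110100000→1 (0)
  2  001101000000→0 (0)
  3  011010000000→0 (0)
  4  110100000000→1 (1)
  5  101000000001→1 (0)
  6  010000000010→0 (0)
  7  100000000100→1 (1)
  8  000000001001→0 (0)
  9  000000010010→0 (0)
 10  000000100100→0 (1)
 11  000001001001→0 (0)
 12  000010010010→0 (0)
 13  000100100100→0 (1)
 14  001001001001→0 (0)
 15  010010010010→0 (0)
 16  100100100100→1 (0)
 17  001001001000→0 (1)
 18  010010010001→0 (1)
 19  100100100011→1 (1)
 20  001001000111→0 (1)
 21  010010001111→0 (0)
 22  100100011110→1 (0)
 23  001000111100→0 (0)
 24  010001111000→0 (0)
 25  100011110000→1 (0)
 26  000111100000→0 (1)
 27  001111000001→0 (1)
 28  011110000011→0 (1)
 29  111100000111→1 (0)
 30  111000001110→1 (0)
 31  110000011100→1 (0)
 32  100000111000→1 (1)
 33  000001110001→0 (0)
 34  000011100010→0 (1)
 35  000111000101→0 (1)
 36  001110001011→0 (0)
 37  011100010110→0 (0)
 38  111000101100→1 (1)
 39  110001011001→1 (1)
 40  100010110011→1 (1)
 41  000101100111→0 (0)
 42  001011001110→0 (1)
 43  010110011101→0 (0)
 44  101100111010→1 (1)
 45  011001110101→0 (0)
 46  110011101010→1 (1)
 47  100111010101→1 (0)
 48  001110101010→0 (0)
 49  011101010100→0 (0)
 50  111010101000→1 (1)
 51  110101010001→1 (0)
 52  101010100010→1 (0)
 53  010101000100→0 (0)
 54  101010001000→1 (0)
 55  010100010000→0 (0)
 56  101000100000→1 (0)
 57  010001000000→0 (0)
 58  100010000000→1 (1)
 59  000100000001→0 (1)
 60  001000000011→0 (1)
 61  010000000111→0 (1)
 62  100000001111→1 (1)
 63  000000011111→0 (0)
 64  000000111110→0 (0)
 65  000001111100→0 (0)
 66  000011111000→0 (0)
 67  000111110000→0 (1)
 68  001111100001→0 (0)
 69  011111000010→0 (0)
 70  111110000100→1 (1)
 71  111100001001→1 (1)
 72  111000010011→1 (0)
 73  110000100110→1 (0)
 74  100001001100→1 (0)
 75  000010011000→0 (1)
 76  000100110001→0 (0)
 77  001001100010→0 (1)
 78  010011000101→0 (1)
 79  100110001011→1 (1)
 80  001100010111→0 (1)
 81  011000101111→0 (1)
 82  110001011111→1 (1)
 83  100010111111→1 (0)
 84  000101111110→0 (0)
 85  001011111100→0 (0)
 86  010111111000→0 (0)
 87  101111110000→1 (0)
 88  011111100000→0 (1)
 89  111111000001→1 (0)
 90  111110000010→1 (1)
 91  111100000101→1 (0)
 92  111000001010→1 (0)
 93  110000010100→1 (1)
 94  100000101001→1 (0)
 95  000001010010→0 (0)
 96  000010100100→0 (1)
 97  000101001001→0 (0)
 98  001010010010→0 (0)
 99  010100100100→0 (1)
100  101001001001→1 (1)
101  010010010011→0 (1)
102  100100100111→1 (1)
103  001001001111→0 (0)
104  010010011110→0 (1)
105  100100111101→1 (0)
106  001001111010→0 (0)
107  010011110100→0 (1)
108  100111101001→1 (0)
109  001111010010→0 (0)
110  011110100100→0 (1)
111  111101001001→1 (1)
112  111010010011→1 (0)

01001101000000001001001001000111100000111000101100111010101000100000001111100001001100010111111000001010010010011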